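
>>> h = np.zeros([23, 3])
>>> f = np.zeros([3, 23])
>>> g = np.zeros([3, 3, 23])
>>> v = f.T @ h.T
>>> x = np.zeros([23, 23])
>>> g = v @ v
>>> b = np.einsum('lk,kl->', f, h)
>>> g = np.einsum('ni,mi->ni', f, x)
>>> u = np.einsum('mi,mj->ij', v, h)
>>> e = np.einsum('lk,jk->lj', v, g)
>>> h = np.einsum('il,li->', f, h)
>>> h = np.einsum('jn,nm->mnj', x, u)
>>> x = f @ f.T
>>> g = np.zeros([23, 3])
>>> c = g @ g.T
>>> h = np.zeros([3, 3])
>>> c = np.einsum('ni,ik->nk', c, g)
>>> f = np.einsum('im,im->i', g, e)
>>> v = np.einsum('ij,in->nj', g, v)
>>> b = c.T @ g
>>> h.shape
(3, 3)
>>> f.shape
(23,)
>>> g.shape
(23, 3)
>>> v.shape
(23, 3)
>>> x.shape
(3, 3)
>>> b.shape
(3, 3)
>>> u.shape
(23, 3)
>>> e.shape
(23, 3)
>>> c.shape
(23, 3)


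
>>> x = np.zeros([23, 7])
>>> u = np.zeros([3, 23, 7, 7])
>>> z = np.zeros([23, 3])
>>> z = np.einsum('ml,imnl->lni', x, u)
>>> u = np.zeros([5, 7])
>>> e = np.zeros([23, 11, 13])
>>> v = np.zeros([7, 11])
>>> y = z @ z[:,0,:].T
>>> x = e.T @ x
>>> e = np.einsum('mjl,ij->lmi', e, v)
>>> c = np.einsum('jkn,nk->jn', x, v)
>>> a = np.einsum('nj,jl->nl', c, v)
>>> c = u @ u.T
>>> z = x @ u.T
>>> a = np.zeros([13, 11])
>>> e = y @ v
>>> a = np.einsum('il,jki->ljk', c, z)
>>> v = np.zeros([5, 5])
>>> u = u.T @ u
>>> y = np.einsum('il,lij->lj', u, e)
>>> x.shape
(13, 11, 7)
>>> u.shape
(7, 7)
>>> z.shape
(13, 11, 5)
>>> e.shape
(7, 7, 11)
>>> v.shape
(5, 5)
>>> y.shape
(7, 11)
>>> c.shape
(5, 5)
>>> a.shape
(5, 13, 11)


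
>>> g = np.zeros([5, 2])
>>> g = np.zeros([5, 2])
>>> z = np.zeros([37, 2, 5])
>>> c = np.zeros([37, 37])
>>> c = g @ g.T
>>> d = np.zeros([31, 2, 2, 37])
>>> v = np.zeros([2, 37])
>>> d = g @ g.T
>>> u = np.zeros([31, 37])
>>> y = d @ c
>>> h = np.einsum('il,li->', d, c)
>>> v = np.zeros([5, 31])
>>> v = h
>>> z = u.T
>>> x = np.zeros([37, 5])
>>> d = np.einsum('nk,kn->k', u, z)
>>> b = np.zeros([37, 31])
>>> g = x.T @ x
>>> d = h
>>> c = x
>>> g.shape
(5, 5)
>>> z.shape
(37, 31)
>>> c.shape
(37, 5)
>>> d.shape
()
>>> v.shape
()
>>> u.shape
(31, 37)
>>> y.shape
(5, 5)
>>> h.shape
()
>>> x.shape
(37, 5)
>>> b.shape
(37, 31)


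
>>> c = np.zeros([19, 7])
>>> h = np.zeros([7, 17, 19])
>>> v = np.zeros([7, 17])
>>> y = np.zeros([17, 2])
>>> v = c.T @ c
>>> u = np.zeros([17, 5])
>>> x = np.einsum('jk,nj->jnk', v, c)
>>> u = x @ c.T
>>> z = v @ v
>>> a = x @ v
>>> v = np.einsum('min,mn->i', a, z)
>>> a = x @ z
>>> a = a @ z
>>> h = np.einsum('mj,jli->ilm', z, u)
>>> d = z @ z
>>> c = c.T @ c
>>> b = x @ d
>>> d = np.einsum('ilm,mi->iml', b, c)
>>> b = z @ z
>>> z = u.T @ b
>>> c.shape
(7, 7)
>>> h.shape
(19, 19, 7)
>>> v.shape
(19,)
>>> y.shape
(17, 2)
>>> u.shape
(7, 19, 19)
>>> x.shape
(7, 19, 7)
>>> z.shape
(19, 19, 7)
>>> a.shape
(7, 19, 7)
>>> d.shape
(7, 7, 19)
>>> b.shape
(7, 7)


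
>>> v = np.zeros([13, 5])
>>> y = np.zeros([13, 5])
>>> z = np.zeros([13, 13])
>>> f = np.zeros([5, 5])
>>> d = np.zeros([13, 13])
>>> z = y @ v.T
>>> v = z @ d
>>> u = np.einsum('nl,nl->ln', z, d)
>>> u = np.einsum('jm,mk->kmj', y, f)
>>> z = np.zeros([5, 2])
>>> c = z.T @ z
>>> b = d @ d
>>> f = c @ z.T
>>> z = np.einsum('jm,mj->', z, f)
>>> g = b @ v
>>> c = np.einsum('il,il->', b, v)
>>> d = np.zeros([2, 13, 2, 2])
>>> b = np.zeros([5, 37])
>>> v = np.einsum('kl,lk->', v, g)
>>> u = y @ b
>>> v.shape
()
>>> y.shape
(13, 5)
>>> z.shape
()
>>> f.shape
(2, 5)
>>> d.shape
(2, 13, 2, 2)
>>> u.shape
(13, 37)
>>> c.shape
()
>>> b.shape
(5, 37)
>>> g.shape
(13, 13)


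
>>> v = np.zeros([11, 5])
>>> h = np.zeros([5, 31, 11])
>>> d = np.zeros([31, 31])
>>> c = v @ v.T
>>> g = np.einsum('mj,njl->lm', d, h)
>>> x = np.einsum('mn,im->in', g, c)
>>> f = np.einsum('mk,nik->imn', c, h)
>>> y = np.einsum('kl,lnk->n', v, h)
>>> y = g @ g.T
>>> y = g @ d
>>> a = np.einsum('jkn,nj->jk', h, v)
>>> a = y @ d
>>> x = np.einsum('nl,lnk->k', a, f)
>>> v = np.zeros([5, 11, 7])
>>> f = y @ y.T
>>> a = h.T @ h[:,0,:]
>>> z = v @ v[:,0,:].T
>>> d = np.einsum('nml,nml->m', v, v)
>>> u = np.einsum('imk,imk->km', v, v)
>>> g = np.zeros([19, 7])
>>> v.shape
(5, 11, 7)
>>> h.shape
(5, 31, 11)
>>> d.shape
(11,)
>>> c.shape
(11, 11)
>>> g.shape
(19, 7)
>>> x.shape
(5,)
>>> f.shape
(11, 11)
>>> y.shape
(11, 31)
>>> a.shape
(11, 31, 11)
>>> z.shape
(5, 11, 5)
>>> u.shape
(7, 11)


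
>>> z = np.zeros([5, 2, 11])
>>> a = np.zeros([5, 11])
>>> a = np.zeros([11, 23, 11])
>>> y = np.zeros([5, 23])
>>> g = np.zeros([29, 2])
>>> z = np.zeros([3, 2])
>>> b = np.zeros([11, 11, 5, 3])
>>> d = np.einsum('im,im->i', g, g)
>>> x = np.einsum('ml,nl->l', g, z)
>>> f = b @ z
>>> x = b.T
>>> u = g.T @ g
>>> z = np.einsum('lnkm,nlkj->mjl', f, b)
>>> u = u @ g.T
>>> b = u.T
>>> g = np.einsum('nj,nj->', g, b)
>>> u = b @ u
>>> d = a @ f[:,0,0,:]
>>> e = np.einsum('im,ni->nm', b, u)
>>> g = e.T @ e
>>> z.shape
(2, 3, 11)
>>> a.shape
(11, 23, 11)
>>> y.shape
(5, 23)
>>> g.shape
(2, 2)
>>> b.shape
(29, 2)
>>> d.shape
(11, 23, 2)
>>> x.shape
(3, 5, 11, 11)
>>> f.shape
(11, 11, 5, 2)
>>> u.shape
(29, 29)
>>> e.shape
(29, 2)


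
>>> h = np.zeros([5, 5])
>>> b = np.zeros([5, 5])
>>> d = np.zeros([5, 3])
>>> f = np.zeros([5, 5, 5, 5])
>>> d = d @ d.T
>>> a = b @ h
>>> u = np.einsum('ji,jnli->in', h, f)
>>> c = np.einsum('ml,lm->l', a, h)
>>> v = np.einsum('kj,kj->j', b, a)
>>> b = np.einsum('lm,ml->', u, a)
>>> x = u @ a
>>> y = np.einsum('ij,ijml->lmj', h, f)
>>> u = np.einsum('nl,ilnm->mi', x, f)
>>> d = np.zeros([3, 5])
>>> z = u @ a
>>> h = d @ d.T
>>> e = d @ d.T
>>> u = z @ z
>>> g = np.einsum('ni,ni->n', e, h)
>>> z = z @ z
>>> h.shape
(3, 3)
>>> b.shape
()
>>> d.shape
(3, 5)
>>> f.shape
(5, 5, 5, 5)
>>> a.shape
(5, 5)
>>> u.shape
(5, 5)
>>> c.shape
(5,)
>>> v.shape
(5,)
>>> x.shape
(5, 5)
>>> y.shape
(5, 5, 5)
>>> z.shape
(5, 5)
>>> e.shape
(3, 3)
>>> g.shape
(3,)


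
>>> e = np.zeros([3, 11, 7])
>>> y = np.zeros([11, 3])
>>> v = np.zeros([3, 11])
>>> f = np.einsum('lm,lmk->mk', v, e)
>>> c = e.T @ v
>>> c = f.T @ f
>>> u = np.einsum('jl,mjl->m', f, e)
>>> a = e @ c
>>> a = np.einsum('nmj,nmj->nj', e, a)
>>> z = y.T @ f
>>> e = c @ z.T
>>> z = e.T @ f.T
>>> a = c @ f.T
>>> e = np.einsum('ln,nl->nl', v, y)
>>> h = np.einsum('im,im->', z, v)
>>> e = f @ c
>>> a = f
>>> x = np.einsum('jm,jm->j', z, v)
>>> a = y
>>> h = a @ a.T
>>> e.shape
(11, 7)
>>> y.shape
(11, 3)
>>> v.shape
(3, 11)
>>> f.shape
(11, 7)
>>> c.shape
(7, 7)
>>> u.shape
(3,)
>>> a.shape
(11, 3)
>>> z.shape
(3, 11)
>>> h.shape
(11, 11)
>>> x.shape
(3,)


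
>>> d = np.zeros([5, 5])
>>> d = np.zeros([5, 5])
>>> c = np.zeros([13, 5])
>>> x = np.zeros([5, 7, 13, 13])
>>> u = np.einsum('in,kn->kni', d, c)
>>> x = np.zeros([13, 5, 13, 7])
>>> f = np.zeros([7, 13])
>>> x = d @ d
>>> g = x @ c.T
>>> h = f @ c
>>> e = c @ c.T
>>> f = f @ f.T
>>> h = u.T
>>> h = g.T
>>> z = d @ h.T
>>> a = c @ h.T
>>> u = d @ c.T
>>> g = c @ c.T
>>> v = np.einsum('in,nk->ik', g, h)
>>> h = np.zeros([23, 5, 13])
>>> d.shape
(5, 5)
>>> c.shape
(13, 5)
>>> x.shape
(5, 5)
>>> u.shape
(5, 13)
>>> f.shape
(7, 7)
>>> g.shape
(13, 13)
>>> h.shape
(23, 5, 13)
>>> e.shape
(13, 13)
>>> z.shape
(5, 13)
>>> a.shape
(13, 13)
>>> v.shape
(13, 5)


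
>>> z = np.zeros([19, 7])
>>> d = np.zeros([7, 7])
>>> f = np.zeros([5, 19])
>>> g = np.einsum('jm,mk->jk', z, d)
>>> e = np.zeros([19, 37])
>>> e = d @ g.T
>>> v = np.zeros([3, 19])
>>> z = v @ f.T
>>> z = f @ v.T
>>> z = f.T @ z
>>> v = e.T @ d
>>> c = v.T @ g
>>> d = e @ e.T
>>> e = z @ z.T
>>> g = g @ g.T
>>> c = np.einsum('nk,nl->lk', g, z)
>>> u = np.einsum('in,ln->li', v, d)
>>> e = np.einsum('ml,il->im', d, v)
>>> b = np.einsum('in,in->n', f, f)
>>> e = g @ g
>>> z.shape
(19, 3)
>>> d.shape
(7, 7)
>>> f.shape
(5, 19)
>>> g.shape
(19, 19)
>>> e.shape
(19, 19)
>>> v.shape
(19, 7)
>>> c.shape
(3, 19)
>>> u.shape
(7, 19)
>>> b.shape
(19,)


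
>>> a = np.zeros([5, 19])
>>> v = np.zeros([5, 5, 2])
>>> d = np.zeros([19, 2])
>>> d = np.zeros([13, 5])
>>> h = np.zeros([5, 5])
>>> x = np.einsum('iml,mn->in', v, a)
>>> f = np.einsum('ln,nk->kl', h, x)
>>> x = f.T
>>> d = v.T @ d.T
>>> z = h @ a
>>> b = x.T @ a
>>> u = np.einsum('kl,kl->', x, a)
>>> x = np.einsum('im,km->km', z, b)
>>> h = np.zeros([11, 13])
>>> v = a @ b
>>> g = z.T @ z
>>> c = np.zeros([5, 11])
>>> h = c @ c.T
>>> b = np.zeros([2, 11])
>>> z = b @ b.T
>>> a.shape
(5, 19)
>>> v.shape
(5, 19)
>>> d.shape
(2, 5, 13)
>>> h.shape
(5, 5)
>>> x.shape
(19, 19)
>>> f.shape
(19, 5)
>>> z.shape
(2, 2)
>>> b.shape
(2, 11)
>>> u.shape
()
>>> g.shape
(19, 19)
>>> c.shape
(5, 11)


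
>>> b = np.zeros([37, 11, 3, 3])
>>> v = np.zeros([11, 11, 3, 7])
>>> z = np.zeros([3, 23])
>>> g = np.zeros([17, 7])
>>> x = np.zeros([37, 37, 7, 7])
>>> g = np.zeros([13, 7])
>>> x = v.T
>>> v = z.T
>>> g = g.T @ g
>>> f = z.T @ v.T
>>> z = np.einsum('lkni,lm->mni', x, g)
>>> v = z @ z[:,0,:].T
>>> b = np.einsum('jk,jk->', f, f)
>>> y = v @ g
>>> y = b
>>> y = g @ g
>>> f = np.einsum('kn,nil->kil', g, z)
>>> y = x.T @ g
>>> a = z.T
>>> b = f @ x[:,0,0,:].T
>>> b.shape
(7, 11, 7)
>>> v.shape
(7, 11, 7)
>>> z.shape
(7, 11, 11)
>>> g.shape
(7, 7)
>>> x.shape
(7, 3, 11, 11)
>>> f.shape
(7, 11, 11)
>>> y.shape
(11, 11, 3, 7)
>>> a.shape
(11, 11, 7)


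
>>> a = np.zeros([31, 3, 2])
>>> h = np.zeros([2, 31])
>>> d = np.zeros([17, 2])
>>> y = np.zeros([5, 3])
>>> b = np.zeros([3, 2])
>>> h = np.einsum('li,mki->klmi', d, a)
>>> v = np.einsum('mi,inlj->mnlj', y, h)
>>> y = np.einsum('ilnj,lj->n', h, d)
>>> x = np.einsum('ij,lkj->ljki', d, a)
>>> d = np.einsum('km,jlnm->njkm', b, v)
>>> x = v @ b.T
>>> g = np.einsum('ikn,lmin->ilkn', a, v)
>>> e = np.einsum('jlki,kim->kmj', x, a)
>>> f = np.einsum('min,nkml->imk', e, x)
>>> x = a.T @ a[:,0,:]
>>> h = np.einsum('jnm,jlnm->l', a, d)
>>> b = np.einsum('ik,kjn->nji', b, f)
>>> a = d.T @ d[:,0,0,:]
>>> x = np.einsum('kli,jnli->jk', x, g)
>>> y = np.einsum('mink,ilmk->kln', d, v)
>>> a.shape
(2, 3, 5, 2)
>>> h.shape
(5,)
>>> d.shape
(31, 5, 3, 2)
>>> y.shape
(2, 17, 3)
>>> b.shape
(17, 31, 3)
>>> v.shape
(5, 17, 31, 2)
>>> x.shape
(31, 2)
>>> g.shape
(31, 5, 3, 2)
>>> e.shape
(31, 2, 5)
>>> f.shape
(2, 31, 17)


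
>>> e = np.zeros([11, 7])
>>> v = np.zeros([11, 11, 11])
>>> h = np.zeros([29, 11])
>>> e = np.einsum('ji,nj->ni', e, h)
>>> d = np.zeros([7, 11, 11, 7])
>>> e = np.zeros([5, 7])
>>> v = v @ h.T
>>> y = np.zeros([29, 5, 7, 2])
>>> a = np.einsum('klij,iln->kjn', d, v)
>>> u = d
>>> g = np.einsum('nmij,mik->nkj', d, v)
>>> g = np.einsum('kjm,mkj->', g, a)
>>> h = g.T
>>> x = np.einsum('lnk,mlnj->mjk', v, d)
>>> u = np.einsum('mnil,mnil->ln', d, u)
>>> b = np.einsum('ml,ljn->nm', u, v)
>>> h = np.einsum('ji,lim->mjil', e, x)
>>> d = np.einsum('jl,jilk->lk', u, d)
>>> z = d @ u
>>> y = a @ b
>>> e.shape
(5, 7)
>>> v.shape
(11, 11, 29)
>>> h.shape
(29, 5, 7, 7)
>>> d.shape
(11, 7)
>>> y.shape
(7, 7, 7)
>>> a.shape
(7, 7, 29)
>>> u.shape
(7, 11)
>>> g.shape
()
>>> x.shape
(7, 7, 29)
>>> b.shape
(29, 7)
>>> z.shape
(11, 11)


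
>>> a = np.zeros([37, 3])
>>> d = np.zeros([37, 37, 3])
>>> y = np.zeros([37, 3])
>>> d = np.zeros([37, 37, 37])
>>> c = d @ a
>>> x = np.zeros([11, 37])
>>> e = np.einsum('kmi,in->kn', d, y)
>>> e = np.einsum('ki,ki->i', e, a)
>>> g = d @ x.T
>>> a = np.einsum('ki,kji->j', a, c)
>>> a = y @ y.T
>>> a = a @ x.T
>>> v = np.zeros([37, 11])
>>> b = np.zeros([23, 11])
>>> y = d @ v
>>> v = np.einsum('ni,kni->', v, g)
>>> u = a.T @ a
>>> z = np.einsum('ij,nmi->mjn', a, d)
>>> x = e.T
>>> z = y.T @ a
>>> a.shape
(37, 11)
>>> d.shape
(37, 37, 37)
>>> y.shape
(37, 37, 11)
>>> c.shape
(37, 37, 3)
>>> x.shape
(3,)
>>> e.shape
(3,)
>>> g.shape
(37, 37, 11)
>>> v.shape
()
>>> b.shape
(23, 11)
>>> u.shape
(11, 11)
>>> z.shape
(11, 37, 11)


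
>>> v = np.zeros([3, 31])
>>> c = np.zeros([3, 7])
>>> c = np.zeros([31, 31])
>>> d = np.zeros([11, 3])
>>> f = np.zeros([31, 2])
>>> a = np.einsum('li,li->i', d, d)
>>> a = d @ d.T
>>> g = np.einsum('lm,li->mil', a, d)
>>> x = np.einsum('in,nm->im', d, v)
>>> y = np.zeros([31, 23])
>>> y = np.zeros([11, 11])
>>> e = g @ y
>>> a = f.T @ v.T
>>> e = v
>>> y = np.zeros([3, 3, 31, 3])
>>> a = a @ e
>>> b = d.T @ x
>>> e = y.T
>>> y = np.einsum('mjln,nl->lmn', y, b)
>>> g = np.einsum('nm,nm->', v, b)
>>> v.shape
(3, 31)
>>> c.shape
(31, 31)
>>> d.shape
(11, 3)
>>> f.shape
(31, 2)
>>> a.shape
(2, 31)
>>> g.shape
()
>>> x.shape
(11, 31)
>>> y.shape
(31, 3, 3)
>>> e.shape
(3, 31, 3, 3)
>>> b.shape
(3, 31)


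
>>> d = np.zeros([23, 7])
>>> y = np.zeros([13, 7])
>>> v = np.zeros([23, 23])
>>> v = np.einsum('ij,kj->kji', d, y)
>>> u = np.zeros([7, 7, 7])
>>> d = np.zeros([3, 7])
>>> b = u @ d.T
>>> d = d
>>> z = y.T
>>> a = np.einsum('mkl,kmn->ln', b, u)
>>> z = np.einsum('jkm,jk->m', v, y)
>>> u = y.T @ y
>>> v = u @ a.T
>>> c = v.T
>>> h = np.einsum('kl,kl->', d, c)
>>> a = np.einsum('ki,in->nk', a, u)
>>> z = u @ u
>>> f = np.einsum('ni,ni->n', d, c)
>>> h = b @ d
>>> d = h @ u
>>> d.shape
(7, 7, 7)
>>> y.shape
(13, 7)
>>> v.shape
(7, 3)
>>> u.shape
(7, 7)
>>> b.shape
(7, 7, 3)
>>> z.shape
(7, 7)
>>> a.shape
(7, 3)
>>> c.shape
(3, 7)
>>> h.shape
(7, 7, 7)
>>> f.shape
(3,)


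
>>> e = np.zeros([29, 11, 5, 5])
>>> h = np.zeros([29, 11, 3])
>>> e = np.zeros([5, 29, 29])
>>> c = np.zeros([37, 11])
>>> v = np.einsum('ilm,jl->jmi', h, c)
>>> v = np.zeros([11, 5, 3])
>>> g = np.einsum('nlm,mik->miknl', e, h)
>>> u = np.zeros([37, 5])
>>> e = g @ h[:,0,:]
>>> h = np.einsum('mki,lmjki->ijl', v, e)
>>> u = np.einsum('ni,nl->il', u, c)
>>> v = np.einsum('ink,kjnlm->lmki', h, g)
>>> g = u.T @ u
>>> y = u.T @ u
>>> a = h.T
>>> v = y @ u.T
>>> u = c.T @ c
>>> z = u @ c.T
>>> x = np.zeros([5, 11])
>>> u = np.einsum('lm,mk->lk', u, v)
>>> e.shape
(29, 11, 3, 5, 3)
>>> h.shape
(3, 3, 29)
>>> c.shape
(37, 11)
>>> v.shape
(11, 5)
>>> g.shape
(11, 11)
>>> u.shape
(11, 5)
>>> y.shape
(11, 11)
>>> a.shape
(29, 3, 3)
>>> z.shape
(11, 37)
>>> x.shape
(5, 11)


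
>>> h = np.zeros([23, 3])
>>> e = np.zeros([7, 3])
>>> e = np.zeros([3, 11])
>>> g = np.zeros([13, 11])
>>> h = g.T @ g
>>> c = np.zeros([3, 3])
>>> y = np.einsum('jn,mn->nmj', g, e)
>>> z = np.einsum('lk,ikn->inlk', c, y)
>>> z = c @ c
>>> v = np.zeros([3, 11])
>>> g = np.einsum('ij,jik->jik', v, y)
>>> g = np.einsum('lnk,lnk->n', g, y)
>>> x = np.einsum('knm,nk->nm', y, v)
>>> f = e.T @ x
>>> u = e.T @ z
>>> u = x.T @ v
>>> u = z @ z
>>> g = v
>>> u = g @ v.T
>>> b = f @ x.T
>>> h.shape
(11, 11)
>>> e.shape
(3, 11)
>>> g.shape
(3, 11)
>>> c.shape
(3, 3)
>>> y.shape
(11, 3, 13)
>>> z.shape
(3, 3)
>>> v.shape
(3, 11)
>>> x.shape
(3, 13)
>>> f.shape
(11, 13)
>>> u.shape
(3, 3)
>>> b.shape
(11, 3)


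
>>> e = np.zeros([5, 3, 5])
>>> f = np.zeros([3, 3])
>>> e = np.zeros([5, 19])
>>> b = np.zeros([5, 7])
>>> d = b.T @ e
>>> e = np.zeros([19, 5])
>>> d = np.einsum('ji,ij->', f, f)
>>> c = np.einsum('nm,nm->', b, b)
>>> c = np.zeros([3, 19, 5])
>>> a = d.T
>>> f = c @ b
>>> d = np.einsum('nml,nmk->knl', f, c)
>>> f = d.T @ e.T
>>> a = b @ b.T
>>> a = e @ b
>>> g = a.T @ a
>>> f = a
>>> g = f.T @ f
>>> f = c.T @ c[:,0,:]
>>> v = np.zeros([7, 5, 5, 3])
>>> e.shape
(19, 5)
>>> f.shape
(5, 19, 5)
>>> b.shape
(5, 7)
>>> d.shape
(5, 3, 7)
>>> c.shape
(3, 19, 5)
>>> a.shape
(19, 7)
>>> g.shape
(7, 7)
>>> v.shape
(7, 5, 5, 3)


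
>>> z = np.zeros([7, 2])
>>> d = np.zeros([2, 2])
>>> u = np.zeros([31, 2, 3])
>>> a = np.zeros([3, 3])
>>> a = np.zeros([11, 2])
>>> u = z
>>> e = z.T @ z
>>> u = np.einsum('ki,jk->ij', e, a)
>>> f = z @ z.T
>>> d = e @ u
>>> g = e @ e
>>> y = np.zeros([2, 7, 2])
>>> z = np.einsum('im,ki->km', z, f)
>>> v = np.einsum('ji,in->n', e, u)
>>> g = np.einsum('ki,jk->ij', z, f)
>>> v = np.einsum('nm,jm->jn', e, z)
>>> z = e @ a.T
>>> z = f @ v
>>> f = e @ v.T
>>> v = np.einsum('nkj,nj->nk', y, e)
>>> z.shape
(7, 2)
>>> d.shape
(2, 11)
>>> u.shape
(2, 11)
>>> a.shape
(11, 2)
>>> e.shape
(2, 2)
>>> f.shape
(2, 7)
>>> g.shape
(2, 7)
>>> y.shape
(2, 7, 2)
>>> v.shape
(2, 7)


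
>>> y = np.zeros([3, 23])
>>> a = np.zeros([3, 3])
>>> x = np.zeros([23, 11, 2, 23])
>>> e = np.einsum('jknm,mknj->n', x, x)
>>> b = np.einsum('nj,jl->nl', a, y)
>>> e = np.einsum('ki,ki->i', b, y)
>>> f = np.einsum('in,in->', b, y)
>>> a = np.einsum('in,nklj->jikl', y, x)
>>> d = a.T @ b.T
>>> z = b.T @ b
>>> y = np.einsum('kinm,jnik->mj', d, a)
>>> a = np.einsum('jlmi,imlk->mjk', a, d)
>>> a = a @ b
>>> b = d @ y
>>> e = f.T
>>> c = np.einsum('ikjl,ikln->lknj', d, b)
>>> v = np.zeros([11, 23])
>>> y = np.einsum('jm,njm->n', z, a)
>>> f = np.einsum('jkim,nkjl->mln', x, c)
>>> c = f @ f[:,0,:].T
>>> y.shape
(11,)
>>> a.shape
(11, 23, 23)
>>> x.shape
(23, 11, 2, 23)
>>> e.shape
()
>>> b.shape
(2, 11, 3, 23)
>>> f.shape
(23, 3, 3)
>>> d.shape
(2, 11, 3, 3)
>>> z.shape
(23, 23)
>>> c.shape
(23, 3, 23)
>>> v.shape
(11, 23)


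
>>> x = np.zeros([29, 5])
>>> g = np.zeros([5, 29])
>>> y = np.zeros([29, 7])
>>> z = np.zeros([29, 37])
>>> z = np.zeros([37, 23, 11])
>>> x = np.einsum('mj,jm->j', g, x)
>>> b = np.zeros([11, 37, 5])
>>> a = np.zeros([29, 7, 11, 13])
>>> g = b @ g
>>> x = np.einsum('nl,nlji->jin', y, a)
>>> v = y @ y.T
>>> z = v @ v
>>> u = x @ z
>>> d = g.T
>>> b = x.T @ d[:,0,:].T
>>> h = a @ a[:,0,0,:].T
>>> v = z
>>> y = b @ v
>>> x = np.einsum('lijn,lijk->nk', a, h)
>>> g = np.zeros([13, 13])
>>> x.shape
(13, 29)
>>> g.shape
(13, 13)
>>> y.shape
(29, 13, 29)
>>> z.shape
(29, 29)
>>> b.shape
(29, 13, 29)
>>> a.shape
(29, 7, 11, 13)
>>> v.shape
(29, 29)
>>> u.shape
(11, 13, 29)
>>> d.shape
(29, 37, 11)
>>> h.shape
(29, 7, 11, 29)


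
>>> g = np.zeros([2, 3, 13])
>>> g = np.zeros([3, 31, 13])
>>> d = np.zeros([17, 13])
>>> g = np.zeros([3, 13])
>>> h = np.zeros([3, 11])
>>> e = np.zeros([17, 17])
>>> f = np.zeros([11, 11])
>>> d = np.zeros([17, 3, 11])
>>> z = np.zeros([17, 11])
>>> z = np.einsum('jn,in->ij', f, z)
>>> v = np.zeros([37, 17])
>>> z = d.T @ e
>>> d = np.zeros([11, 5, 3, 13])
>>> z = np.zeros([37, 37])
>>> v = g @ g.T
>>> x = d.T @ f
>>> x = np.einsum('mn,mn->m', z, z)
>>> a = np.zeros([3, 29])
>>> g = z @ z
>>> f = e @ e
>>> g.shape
(37, 37)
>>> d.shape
(11, 5, 3, 13)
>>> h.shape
(3, 11)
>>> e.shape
(17, 17)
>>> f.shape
(17, 17)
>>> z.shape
(37, 37)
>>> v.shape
(3, 3)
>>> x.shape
(37,)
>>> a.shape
(3, 29)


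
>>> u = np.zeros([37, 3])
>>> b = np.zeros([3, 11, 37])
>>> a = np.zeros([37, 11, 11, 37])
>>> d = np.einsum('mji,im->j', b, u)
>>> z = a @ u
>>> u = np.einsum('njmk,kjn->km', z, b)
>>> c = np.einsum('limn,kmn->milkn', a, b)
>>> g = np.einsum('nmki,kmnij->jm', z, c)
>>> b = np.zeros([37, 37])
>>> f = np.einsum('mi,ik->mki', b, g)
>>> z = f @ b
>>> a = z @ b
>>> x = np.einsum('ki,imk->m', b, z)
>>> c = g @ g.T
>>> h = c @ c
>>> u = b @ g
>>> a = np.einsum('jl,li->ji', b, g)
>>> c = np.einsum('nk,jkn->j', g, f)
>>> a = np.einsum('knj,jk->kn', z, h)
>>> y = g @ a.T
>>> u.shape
(37, 11)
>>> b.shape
(37, 37)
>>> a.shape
(37, 11)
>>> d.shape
(11,)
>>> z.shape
(37, 11, 37)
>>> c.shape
(37,)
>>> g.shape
(37, 11)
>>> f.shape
(37, 11, 37)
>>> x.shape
(11,)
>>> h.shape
(37, 37)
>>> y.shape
(37, 37)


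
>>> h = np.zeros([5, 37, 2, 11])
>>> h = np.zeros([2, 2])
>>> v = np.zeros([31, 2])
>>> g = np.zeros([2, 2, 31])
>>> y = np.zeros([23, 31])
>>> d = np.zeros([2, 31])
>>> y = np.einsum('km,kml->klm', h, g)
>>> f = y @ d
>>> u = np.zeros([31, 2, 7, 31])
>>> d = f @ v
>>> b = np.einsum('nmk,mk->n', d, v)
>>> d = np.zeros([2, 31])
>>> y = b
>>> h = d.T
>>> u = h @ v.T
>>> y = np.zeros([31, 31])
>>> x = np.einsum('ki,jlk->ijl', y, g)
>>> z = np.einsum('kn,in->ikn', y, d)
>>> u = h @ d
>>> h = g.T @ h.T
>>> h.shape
(31, 2, 31)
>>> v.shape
(31, 2)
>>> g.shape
(2, 2, 31)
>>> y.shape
(31, 31)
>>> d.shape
(2, 31)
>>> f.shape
(2, 31, 31)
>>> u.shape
(31, 31)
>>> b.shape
(2,)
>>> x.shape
(31, 2, 2)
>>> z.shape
(2, 31, 31)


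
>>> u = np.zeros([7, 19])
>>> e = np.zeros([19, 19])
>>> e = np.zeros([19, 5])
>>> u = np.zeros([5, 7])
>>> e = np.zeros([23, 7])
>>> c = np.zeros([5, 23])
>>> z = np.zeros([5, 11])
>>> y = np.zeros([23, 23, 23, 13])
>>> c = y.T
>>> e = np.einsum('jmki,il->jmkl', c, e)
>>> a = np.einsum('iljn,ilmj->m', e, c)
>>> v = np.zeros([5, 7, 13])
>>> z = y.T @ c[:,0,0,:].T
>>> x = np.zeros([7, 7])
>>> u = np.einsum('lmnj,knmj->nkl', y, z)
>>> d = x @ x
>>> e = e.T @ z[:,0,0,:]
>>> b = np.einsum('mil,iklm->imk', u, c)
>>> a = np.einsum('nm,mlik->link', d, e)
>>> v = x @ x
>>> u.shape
(23, 13, 23)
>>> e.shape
(7, 23, 23, 13)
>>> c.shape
(13, 23, 23, 23)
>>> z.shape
(13, 23, 23, 13)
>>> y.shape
(23, 23, 23, 13)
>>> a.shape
(23, 23, 7, 13)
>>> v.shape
(7, 7)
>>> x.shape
(7, 7)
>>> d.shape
(7, 7)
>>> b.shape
(13, 23, 23)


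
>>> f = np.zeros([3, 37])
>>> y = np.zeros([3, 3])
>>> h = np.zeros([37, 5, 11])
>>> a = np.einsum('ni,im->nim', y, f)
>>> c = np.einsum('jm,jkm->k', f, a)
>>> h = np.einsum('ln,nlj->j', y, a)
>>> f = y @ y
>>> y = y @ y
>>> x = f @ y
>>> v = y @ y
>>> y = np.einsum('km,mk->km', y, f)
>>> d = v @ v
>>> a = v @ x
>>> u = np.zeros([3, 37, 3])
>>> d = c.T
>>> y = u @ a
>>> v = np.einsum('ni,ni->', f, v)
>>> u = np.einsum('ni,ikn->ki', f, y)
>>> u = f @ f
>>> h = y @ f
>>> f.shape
(3, 3)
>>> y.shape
(3, 37, 3)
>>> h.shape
(3, 37, 3)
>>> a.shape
(3, 3)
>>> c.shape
(3,)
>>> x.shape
(3, 3)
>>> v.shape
()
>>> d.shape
(3,)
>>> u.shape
(3, 3)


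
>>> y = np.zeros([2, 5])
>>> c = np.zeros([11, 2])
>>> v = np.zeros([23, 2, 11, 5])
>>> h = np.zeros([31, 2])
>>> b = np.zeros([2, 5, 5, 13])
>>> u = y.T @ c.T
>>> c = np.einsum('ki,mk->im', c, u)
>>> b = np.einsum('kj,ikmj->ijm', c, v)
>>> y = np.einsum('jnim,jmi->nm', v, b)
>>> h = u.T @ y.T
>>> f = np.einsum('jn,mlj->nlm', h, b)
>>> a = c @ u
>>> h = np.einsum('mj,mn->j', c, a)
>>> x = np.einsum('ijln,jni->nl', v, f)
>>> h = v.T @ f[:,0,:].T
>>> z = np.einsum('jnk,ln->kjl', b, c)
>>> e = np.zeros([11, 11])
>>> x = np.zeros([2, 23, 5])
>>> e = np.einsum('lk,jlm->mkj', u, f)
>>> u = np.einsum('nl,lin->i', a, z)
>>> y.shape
(2, 5)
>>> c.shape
(2, 5)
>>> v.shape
(23, 2, 11, 5)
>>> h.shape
(5, 11, 2, 2)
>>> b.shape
(23, 5, 11)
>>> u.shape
(23,)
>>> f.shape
(2, 5, 23)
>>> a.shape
(2, 11)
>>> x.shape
(2, 23, 5)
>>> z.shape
(11, 23, 2)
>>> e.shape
(23, 11, 2)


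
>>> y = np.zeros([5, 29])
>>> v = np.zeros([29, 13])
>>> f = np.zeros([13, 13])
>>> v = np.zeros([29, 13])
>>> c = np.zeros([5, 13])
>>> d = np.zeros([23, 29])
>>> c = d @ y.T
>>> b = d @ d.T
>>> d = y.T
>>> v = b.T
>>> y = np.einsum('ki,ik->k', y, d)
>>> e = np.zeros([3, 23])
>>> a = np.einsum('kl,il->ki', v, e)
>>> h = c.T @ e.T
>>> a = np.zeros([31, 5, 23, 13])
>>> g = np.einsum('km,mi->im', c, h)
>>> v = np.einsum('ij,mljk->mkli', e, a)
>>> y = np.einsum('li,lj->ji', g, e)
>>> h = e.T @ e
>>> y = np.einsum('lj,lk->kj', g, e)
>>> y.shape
(23, 5)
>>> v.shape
(31, 13, 5, 3)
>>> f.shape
(13, 13)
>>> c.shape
(23, 5)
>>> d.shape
(29, 5)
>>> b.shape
(23, 23)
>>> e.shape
(3, 23)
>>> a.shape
(31, 5, 23, 13)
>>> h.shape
(23, 23)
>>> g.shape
(3, 5)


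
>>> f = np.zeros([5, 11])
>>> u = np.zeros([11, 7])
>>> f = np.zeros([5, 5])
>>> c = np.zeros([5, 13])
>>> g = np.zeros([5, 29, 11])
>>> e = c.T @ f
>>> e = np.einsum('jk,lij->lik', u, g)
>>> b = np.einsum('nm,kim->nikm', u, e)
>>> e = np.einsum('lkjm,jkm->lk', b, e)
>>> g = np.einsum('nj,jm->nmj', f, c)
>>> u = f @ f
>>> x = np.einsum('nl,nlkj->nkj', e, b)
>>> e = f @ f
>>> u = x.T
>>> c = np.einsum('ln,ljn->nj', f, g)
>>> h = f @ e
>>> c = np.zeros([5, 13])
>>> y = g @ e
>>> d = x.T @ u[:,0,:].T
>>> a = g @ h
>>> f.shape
(5, 5)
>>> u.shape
(7, 5, 11)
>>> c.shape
(5, 13)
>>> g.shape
(5, 13, 5)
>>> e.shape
(5, 5)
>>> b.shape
(11, 29, 5, 7)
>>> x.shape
(11, 5, 7)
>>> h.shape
(5, 5)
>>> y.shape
(5, 13, 5)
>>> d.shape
(7, 5, 7)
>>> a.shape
(5, 13, 5)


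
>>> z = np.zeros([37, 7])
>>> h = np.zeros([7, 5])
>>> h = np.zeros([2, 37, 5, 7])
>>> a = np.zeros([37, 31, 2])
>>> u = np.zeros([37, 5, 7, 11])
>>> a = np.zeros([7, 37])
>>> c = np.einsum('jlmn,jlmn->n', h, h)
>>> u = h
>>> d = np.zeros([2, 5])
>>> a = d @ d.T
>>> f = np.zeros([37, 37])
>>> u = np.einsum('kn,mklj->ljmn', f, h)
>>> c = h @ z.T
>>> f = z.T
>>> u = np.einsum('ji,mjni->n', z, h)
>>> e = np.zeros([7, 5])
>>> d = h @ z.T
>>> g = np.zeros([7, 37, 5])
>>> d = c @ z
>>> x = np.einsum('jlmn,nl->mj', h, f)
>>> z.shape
(37, 7)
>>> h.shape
(2, 37, 5, 7)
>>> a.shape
(2, 2)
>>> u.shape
(5,)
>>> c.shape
(2, 37, 5, 37)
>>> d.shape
(2, 37, 5, 7)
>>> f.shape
(7, 37)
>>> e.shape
(7, 5)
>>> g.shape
(7, 37, 5)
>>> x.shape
(5, 2)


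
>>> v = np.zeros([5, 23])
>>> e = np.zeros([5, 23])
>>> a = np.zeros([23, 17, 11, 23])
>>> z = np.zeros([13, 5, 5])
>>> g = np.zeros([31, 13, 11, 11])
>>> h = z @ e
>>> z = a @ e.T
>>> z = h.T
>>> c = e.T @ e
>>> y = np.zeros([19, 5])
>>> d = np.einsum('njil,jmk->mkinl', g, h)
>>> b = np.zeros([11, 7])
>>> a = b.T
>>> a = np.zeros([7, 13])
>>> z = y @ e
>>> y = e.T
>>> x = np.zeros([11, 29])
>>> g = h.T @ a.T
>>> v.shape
(5, 23)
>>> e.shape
(5, 23)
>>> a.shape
(7, 13)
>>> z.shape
(19, 23)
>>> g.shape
(23, 5, 7)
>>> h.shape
(13, 5, 23)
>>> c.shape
(23, 23)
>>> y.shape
(23, 5)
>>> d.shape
(5, 23, 11, 31, 11)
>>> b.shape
(11, 7)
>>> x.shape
(11, 29)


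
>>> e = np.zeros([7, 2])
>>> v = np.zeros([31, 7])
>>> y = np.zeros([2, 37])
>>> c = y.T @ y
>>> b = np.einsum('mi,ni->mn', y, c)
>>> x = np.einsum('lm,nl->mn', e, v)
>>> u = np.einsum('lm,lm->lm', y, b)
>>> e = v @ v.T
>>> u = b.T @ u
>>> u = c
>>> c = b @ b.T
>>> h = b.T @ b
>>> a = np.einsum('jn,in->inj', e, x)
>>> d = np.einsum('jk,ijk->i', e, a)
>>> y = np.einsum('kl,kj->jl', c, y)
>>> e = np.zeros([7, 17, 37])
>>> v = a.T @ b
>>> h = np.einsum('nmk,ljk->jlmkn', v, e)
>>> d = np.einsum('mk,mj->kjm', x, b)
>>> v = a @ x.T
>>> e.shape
(7, 17, 37)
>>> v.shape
(2, 31, 2)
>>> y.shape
(37, 2)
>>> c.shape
(2, 2)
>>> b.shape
(2, 37)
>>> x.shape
(2, 31)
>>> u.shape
(37, 37)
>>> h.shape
(17, 7, 31, 37, 31)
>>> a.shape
(2, 31, 31)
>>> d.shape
(31, 37, 2)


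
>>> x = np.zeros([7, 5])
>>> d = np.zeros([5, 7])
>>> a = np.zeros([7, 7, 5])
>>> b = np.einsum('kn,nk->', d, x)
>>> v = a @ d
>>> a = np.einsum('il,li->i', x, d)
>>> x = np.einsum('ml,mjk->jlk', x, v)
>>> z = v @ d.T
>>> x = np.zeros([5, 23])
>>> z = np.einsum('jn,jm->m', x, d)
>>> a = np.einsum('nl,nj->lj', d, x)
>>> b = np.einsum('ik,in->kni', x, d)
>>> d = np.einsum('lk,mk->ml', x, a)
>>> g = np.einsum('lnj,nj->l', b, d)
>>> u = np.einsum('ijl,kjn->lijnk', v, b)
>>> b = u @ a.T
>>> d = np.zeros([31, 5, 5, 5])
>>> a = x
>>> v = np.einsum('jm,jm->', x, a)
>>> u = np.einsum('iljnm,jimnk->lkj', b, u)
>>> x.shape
(5, 23)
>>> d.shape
(31, 5, 5, 5)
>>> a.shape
(5, 23)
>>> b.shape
(7, 7, 7, 5, 7)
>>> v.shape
()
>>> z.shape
(7,)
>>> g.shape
(23,)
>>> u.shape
(7, 23, 7)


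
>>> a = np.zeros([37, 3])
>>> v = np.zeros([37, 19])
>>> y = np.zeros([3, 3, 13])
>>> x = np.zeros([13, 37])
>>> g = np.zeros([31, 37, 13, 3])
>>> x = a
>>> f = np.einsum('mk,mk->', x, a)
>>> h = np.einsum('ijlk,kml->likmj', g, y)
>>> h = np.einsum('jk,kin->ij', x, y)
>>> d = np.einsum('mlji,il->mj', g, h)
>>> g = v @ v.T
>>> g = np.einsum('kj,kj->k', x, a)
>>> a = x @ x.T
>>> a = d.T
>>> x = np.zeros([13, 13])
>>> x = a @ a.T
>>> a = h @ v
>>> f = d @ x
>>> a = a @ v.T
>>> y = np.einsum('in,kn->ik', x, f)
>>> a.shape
(3, 37)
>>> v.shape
(37, 19)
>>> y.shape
(13, 31)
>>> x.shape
(13, 13)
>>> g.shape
(37,)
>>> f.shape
(31, 13)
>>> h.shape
(3, 37)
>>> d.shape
(31, 13)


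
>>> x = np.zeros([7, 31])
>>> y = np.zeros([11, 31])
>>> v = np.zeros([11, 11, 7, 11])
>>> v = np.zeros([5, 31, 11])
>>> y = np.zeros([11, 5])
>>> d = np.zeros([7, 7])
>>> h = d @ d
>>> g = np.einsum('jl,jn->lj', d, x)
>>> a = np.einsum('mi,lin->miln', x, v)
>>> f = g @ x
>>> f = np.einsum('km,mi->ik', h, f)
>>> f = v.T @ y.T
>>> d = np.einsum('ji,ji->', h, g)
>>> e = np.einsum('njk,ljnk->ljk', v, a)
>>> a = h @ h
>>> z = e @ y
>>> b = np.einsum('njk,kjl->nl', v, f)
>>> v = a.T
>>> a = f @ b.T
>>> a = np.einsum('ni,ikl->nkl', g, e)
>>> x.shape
(7, 31)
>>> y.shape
(11, 5)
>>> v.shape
(7, 7)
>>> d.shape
()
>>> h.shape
(7, 7)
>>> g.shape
(7, 7)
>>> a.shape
(7, 31, 11)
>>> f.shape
(11, 31, 11)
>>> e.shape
(7, 31, 11)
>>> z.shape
(7, 31, 5)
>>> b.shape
(5, 11)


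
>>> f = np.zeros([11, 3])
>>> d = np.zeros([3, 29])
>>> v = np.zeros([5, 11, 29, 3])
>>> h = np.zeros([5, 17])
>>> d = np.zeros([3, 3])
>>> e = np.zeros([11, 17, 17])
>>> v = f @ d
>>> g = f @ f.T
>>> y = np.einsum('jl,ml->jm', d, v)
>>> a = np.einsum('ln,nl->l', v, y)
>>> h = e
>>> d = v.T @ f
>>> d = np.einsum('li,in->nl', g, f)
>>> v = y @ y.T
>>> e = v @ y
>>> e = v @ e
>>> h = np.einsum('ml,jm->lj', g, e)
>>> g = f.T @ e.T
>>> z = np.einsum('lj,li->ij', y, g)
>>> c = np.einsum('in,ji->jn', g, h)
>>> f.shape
(11, 3)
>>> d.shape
(3, 11)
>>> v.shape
(3, 3)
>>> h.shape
(11, 3)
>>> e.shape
(3, 11)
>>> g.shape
(3, 3)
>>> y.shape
(3, 11)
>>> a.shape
(11,)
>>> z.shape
(3, 11)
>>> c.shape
(11, 3)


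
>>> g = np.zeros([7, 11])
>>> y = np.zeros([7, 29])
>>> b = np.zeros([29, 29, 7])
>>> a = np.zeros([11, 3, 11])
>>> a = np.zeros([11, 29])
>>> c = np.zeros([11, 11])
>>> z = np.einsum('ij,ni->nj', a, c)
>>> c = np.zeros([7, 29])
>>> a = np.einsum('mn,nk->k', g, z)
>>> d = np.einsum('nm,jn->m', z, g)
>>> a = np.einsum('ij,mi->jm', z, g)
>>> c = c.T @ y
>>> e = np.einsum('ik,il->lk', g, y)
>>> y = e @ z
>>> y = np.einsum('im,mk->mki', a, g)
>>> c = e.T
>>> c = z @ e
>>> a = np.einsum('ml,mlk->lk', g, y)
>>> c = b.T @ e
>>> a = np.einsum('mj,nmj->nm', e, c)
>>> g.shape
(7, 11)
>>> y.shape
(7, 11, 29)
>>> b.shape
(29, 29, 7)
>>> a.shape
(7, 29)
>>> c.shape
(7, 29, 11)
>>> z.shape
(11, 29)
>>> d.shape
(29,)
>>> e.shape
(29, 11)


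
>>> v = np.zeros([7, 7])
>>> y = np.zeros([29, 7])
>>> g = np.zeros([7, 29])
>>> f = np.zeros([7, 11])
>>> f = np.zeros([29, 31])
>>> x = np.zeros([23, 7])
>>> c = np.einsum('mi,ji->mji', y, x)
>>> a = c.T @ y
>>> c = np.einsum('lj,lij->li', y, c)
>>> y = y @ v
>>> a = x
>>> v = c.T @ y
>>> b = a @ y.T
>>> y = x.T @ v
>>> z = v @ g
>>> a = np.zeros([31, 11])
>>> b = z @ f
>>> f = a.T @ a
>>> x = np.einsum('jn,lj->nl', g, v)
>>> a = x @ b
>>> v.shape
(23, 7)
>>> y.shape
(7, 7)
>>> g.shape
(7, 29)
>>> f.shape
(11, 11)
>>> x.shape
(29, 23)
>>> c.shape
(29, 23)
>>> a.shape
(29, 31)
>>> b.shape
(23, 31)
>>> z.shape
(23, 29)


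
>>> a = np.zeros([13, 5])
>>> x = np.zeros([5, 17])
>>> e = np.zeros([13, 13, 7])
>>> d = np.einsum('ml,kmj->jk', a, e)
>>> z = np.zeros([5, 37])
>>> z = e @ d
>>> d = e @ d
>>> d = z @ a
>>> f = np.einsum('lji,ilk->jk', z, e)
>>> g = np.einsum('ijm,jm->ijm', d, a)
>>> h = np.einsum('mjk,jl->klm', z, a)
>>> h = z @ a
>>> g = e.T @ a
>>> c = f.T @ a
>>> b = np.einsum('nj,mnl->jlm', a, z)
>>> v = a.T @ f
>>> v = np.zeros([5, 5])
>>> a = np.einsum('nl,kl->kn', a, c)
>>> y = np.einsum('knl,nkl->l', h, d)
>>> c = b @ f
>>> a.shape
(7, 13)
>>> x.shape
(5, 17)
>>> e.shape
(13, 13, 7)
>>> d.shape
(13, 13, 5)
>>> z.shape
(13, 13, 13)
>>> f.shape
(13, 7)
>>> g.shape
(7, 13, 5)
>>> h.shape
(13, 13, 5)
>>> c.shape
(5, 13, 7)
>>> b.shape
(5, 13, 13)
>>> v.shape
(5, 5)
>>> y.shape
(5,)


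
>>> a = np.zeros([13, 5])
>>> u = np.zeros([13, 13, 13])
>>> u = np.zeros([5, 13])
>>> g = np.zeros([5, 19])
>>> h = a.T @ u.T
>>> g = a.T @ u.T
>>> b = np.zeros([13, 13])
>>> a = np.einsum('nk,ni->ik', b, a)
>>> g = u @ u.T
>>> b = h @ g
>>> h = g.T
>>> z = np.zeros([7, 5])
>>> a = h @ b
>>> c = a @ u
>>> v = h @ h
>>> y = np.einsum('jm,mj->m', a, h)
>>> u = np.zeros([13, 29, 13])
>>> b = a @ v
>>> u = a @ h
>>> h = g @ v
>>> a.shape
(5, 5)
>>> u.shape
(5, 5)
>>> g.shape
(5, 5)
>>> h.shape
(5, 5)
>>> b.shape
(5, 5)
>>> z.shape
(7, 5)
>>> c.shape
(5, 13)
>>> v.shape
(5, 5)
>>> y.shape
(5,)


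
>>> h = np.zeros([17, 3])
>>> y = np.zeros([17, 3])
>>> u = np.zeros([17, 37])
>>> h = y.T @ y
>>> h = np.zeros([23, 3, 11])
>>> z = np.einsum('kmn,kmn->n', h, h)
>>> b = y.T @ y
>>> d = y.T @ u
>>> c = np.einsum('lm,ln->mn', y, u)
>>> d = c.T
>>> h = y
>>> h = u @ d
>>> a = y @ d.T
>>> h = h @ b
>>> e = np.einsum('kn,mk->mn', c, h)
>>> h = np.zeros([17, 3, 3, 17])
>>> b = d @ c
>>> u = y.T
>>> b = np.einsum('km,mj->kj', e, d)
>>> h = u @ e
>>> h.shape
(3, 37)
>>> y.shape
(17, 3)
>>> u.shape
(3, 17)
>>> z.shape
(11,)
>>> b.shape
(17, 3)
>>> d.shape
(37, 3)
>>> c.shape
(3, 37)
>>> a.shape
(17, 37)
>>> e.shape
(17, 37)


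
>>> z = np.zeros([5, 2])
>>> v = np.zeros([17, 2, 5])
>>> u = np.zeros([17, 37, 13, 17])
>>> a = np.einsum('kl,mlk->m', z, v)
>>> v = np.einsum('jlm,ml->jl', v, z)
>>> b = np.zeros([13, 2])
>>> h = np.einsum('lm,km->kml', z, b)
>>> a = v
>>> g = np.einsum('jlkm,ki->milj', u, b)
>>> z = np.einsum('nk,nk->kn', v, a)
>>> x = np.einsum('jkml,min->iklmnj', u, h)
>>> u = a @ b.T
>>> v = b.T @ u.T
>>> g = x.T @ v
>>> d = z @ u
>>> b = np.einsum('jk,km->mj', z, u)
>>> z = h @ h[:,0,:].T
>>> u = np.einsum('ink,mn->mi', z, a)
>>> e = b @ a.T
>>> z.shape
(13, 2, 13)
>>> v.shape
(2, 17)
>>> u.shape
(17, 13)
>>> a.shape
(17, 2)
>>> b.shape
(13, 2)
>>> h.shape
(13, 2, 5)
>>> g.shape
(17, 5, 13, 17, 37, 17)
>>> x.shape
(2, 37, 17, 13, 5, 17)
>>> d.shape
(2, 13)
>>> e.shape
(13, 17)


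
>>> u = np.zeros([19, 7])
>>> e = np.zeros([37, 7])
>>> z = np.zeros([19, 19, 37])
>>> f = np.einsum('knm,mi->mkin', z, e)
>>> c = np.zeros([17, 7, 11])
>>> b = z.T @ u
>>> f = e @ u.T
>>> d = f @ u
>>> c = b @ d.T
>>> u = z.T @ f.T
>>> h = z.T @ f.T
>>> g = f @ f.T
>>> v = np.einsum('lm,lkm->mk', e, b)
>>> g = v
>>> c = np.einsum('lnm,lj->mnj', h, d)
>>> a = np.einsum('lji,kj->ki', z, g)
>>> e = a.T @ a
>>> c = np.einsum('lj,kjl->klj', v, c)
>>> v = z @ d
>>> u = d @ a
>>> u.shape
(37, 37)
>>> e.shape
(37, 37)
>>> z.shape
(19, 19, 37)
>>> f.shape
(37, 19)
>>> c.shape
(37, 7, 19)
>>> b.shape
(37, 19, 7)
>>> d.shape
(37, 7)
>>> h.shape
(37, 19, 37)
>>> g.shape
(7, 19)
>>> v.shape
(19, 19, 7)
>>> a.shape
(7, 37)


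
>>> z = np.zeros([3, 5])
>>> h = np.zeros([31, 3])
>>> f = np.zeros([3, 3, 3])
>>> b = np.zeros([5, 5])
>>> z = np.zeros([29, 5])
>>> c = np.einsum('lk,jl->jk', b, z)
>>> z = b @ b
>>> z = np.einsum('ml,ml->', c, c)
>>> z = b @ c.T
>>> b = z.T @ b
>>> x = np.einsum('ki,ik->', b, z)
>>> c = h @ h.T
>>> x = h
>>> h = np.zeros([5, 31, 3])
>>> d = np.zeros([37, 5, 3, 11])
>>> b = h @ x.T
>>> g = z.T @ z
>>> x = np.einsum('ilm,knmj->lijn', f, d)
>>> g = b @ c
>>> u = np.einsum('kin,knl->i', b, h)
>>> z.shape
(5, 29)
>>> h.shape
(5, 31, 3)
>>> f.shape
(3, 3, 3)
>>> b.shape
(5, 31, 31)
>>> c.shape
(31, 31)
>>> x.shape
(3, 3, 11, 5)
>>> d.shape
(37, 5, 3, 11)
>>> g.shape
(5, 31, 31)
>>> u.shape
(31,)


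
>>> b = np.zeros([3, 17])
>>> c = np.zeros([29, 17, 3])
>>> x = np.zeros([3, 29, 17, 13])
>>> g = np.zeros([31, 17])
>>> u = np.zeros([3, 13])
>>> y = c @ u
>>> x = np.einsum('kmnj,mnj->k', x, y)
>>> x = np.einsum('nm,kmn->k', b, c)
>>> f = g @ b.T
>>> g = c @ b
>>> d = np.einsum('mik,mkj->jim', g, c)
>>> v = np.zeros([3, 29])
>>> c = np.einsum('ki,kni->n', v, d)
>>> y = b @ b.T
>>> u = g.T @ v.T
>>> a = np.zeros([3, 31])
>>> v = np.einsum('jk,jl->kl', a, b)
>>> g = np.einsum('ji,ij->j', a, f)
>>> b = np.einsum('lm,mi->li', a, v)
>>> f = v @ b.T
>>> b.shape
(3, 17)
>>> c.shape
(17,)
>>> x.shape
(29,)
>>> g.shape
(3,)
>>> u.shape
(17, 17, 3)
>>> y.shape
(3, 3)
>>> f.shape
(31, 3)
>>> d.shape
(3, 17, 29)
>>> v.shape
(31, 17)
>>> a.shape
(3, 31)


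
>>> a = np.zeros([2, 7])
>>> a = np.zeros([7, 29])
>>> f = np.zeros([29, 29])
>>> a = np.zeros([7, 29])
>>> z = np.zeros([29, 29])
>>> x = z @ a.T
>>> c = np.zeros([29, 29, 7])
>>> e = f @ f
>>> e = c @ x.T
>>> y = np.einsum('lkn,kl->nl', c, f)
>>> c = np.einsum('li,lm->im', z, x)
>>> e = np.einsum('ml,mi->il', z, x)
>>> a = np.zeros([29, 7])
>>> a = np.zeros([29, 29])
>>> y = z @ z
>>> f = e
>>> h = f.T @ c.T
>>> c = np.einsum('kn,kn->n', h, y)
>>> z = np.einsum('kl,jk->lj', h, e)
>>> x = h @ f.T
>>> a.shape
(29, 29)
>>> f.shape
(7, 29)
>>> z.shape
(29, 7)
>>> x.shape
(29, 7)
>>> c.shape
(29,)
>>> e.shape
(7, 29)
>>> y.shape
(29, 29)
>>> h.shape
(29, 29)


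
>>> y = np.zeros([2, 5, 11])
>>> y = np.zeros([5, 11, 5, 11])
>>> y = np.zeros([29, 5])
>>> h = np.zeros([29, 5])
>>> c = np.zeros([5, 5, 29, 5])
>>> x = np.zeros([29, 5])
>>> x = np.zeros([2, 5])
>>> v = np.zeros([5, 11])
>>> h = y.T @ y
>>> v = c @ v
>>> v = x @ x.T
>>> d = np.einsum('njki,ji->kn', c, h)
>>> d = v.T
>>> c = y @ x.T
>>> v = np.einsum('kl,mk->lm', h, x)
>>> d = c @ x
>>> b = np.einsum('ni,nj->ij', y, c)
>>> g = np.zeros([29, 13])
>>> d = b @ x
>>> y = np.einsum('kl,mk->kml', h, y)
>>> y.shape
(5, 29, 5)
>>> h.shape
(5, 5)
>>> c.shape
(29, 2)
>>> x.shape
(2, 5)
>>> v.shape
(5, 2)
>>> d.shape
(5, 5)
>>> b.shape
(5, 2)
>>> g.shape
(29, 13)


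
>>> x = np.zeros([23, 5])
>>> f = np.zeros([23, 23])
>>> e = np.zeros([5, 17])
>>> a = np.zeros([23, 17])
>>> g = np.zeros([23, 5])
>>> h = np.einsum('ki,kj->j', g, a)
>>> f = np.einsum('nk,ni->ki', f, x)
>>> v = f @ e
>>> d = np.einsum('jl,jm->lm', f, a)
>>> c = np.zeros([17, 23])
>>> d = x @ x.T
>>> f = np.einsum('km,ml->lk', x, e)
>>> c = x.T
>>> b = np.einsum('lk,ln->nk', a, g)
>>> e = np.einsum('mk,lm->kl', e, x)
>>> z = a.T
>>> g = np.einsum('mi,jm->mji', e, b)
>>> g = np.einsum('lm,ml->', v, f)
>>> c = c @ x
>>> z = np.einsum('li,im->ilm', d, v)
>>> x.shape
(23, 5)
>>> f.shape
(17, 23)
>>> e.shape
(17, 23)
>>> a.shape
(23, 17)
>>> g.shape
()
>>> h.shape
(17,)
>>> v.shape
(23, 17)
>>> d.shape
(23, 23)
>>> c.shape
(5, 5)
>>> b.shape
(5, 17)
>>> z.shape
(23, 23, 17)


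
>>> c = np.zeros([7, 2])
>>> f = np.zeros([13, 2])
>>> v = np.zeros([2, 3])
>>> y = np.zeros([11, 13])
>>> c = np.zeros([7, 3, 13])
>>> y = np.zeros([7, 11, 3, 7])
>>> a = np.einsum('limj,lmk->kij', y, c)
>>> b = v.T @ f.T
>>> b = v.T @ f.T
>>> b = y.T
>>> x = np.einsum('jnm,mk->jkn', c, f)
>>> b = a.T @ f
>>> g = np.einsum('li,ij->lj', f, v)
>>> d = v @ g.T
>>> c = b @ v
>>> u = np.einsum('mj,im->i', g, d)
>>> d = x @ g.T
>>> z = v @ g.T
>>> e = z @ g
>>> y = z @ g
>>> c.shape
(7, 11, 3)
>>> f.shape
(13, 2)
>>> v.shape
(2, 3)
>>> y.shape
(2, 3)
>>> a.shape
(13, 11, 7)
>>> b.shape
(7, 11, 2)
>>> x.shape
(7, 2, 3)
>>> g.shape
(13, 3)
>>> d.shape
(7, 2, 13)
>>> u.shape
(2,)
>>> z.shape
(2, 13)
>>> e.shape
(2, 3)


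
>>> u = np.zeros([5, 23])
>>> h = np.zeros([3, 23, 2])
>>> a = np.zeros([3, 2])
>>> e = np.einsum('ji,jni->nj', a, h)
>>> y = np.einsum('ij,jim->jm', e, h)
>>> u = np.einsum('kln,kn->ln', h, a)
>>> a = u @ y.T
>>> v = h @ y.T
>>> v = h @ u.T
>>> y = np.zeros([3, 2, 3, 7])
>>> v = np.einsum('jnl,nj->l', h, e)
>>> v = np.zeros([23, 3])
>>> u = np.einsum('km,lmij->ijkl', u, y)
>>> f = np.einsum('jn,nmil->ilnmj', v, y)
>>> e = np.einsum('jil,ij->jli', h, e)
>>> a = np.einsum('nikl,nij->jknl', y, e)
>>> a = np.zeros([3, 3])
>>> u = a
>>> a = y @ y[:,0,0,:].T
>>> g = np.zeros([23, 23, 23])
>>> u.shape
(3, 3)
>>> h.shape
(3, 23, 2)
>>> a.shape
(3, 2, 3, 3)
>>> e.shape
(3, 2, 23)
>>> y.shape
(3, 2, 3, 7)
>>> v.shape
(23, 3)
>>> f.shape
(3, 7, 3, 2, 23)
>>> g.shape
(23, 23, 23)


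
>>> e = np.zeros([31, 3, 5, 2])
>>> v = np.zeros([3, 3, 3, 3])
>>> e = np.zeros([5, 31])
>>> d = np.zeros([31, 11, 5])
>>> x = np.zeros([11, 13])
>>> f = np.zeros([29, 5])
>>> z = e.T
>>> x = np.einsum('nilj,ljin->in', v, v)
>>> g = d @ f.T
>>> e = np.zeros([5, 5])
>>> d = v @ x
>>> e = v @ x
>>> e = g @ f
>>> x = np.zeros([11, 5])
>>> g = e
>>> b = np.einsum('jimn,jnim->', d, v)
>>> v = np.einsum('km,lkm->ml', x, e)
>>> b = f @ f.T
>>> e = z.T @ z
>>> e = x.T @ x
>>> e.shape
(5, 5)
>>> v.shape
(5, 31)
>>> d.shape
(3, 3, 3, 3)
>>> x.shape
(11, 5)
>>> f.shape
(29, 5)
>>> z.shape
(31, 5)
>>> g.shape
(31, 11, 5)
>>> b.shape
(29, 29)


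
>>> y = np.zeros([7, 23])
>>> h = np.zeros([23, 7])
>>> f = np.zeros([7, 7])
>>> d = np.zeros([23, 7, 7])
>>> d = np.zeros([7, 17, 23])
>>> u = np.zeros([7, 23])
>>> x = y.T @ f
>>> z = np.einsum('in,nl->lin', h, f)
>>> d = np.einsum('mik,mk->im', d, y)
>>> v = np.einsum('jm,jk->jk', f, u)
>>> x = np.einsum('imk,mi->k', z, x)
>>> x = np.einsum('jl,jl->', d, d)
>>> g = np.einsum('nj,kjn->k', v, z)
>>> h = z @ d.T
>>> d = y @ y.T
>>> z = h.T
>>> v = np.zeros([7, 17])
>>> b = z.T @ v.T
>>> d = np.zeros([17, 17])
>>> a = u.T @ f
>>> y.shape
(7, 23)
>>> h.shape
(7, 23, 17)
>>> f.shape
(7, 7)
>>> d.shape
(17, 17)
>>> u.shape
(7, 23)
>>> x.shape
()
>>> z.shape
(17, 23, 7)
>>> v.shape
(7, 17)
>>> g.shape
(7,)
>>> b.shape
(7, 23, 7)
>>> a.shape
(23, 7)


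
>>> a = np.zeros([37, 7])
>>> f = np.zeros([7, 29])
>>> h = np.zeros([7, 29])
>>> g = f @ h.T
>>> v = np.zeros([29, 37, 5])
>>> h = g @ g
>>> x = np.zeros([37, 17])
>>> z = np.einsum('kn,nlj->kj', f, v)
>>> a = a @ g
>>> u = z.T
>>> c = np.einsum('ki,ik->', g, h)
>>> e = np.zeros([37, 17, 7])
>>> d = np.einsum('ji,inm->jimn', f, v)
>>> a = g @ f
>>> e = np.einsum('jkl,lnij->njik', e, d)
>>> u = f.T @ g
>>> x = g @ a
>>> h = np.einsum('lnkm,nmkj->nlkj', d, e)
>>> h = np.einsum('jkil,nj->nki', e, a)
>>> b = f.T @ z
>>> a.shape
(7, 29)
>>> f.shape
(7, 29)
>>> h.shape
(7, 37, 5)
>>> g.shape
(7, 7)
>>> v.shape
(29, 37, 5)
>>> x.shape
(7, 29)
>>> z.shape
(7, 5)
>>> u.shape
(29, 7)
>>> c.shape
()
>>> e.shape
(29, 37, 5, 17)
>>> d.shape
(7, 29, 5, 37)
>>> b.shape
(29, 5)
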